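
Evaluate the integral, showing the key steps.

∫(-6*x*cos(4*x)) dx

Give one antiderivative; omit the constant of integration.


Step 1. Integrate ∫(-6*x*cos(4*x)) dx by parts with u = x, dv = (-6*cos(4*x)) dx, so v = -3*sin(4*x)/2: now -3*x*sin(4*x)/2 + ∫(3*sin(4*x)/2) dx.
Step 2. Evaluate the standard form: now -3*x*sin(4*x)/2 - 3*cos(4*x)/8.
Answer: -3*x*sin(4*x)/2 - 3*cos(4*x)/8.


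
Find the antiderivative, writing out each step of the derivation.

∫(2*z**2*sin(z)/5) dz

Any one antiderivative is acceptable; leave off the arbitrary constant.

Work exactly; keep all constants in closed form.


Step 1. Integrate ∫(2*z**2*sin(z)/5) dz by parts with u = z**2, dv = (2*sin(z)/5) dz, so v = -2*cos(z)/5: now -2*z**2*cos(z)/5 + ∫(4*z*cos(z)/5) dz.
Step 2. Integrate ∫(4*z*cos(z)/5) dz by parts with u = z, dv = (4*cos(z)/5) dz, so v = 4*sin(z)/5: now -2*z**2*cos(z)/5 + 4*z*sin(z)/5 + ∫(-4*sin(z)/5) dz.
Step 3. Evaluate the standard form: now -2*z**2*cos(z)/5 + 4*z*sin(z)/5 + 4*cos(z)/5.
Answer: -2*z**2*cos(z)/5 + 4*z*sin(z)/5 + 4*cos(z)/5.


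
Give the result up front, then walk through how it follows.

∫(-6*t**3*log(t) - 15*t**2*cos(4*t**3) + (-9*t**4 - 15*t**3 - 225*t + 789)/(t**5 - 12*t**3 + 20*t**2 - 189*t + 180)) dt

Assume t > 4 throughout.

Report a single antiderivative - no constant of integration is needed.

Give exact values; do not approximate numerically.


The answer is -3*t**4*log(t)/2 + 3*t**4/8 - 5*log(t - 4) - 3*log(t - 1) - log(t + 5) - 5*sin(4*t**3)/4 + atan(t/3).
Step 1. Rewrite: now ∫(-15*t**2*cos(4*t**3)) dt + ∫(-6*t**3*log(t)) dt + ∫((-9*t**4 - 15*t**3 - 225*t + 789)/(t**5 - 12*t**3 + 20*t**2 - 189*t + 180)) dt.
Step 2. Integrate ∫(-6*t**3*log(t)) dt by parts with u = log(t), dv = (-6*t**3) dt, so v = -3*t**4/2 [assuming t > 0]: now -3*t**4*log(t)/2 + ∫(3*t**3/2) dt + ∫(-15*t**2*cos(4*t**3)) dt + ∫((-9*t**4 - 15*t**3 - 225*t + 789)/(t**5 - 12*t**3 + 20*t**2 - 189*t + 180)) dt.
Step 3. Evaluate the standard form: now -3*t**4*log(t)/2 + 3*t**4/8 + ∫(-15*t**2*cos(4*t**3)) dt + ∫((-9*t**4 - 15*t**3 - 225*t + 789)/(t**5 - 12*t**3 + 20*t**2 - 189*t + 180)) dt.
Step 4. Decompose ∫((-9*t**4 - 15*t**3 - 225*t + 789)/(t**5 - 12*t**3 + 20*t**2 - 189*t + 180)) dt by partial fractions, (-9*t**4 - 15*t**3 - 225*t + 789)/(t**5 - 12*t**3 + 20*t**2 - 189*t + 180) = 3/(t**2 + 9) - 1/(t + 5) - 3/(t - 1) - 5/(t - 4): now -3*t**4*log(t)/2 + 3*t**4/8 + ∫(-15*t**2*cos(4*t**3)) dt + ∫(-5/(t - 4)) dt + ∫(-3/(t - 1)) dt + ∫(-1/(t + 5)) dt + ∫(3/(t**2 + 9)) dt.
Step 5. Evaluate the standard form [assuming t > 4]: now -3*t**4*log(t)/2 + 3*t**4/8 - 5*log(t - 4) + ∫(-15*t**2*cos(4*t**3)) dt + ∫(-3/(t - 1)) dt + ∫(-1/(t + 5)) dt + ∫(3/(t**2 + 9)) dt.
Step 6. Evaluate the standard form [assuming t > 1]: now -3*t**4*log(t)/2 + 3*t**4/8 - 5*log(t - 4) - 3*log(t - 1) + ∫(-15*t**2*cos(4*t**3)) dt + ∫(-1/(t + 5)) dt + ∫(3/(t**2 + 9)) dt.
Step 7. Evaluate the standard form [assuming t > -5]: now -3*t**4*log(t)/2 + 3*t**4/8 - 5*log(t - 4) - 3*log(t - 1) - log(t + 5) + ∫(-15*t**2*cos(4*t**3)) dt + ∫(3/(t**2 + 9)) dt.
Step 8. Evaluate the standard form: now -3*t**4*log(t)/2 + 3*t**4/8 - 5*log(t - 4) - 3*log(t - 1) - log(t + 5) + atan(t/3) + ∫(-15*t**2*cos(4*t**3)) dt.
Step 9. Substitute u = t**3, turning ∫(-15*t**2*cos(4*t**3)) dt into ∫(-5*cos(4*u)) du: now -3*t**4*log(t)/2 + 3*t**4/8 - 5*log(t - 4) - 3*log(t - 1) - log(t + 5) + atan(t/3) + ∫(-5*cos(4*u)) du.
Step 10. Evaluate the standard form: now -3*t**4*log(t)/2 + 3*t**4/8 - 5*log(t - 4) - 3*log(t - 1) - log(t + 5) - 5*sin(4*u)/4 + atan(t/3).
Step 11. Substitute back u = t**3: now -3*t**4*log(t)/2 + 3*t**4/8 - 5*log(t - 4) - 3*log(t - 1) - log(t + 5) - 5*sin(4*t**3)/4 + atan(t/3).
Answer: -3*t**4*log(t)/2 + 3*t**4/8 - 5*log(t - 4) - 3*log(t - 1) - log(t + 5) - 5*sin(4*t**3)/4 + atan(t/3).


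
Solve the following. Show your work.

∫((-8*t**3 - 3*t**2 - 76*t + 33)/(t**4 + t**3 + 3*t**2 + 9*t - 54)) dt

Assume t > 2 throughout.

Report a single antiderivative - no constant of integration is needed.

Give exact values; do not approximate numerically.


Step 1. Decompose ∫((-8*t**3 - 3*t**2 - 76*t + 33)/(t**4 + t**3 + 3*t**2 + 9*t - 54)) dt by partial fractions, (-8*t**3 - 3*t**2 - 76*t + 33)/(t**4 + t**3 + 3*t**2 + 9*t - 54) = -4/(t**2 + 9) - 5/(t + 3) - 3/(t - 2): now ∫(-3/(t - 2)) dt + ∫(-5/(t + 3)) dt + ∫(-4/(t**2 + 9)) dt.
Step 2. Evaluate the standard form [assuming t > 2]: now -3*log(t - 2) + ∫(-5/(t + 3)) dt + ∫(-4/(t**2 + 9)) dt.
Step 3. Evaluate the standard form [assuming t > -3]: now -3*log(t - 2) - 5*log(t + 3) + ∫(-4/(t**2 + 9)) dt.
Step 4. Evaluate the standard form: now -3*log(t - 2) - 5*log(t + 3) - 4*atan(t/3)/3.
Answer: -3*log(t - 2) - 5*log(t + 3) - 4*atan(t/3)/3.


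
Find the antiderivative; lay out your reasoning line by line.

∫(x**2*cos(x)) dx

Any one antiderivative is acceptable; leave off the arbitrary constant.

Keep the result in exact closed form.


Step 1. Integrate ∫(x**2*cos(x)) dx by parts with u = x**2, dv = (cos(x)) dx, so v = sin(x): now x**2*sin(x) + ∫(-2*x*sin(x)) dx.
Step 2. Integrate ∫(-2*x*sin(x)) dx by parts with u = x, dv = (-2*sin(x)) dx, so v = 2*cos(x): now x**2*sin(x) + 2*x*cos(x) + ∫(-2*cos(x)) dx.
Step 3. Evaluate the standard form: now x**2*sin(x) + 2*x*cos(x) - 2*sin(x).
Answer: x**2*sin(x) + 2*x*cos(x) - 2*sin(x).


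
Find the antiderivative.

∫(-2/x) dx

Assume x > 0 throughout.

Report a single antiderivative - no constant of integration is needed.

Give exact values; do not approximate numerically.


Answer: -2*log(x).


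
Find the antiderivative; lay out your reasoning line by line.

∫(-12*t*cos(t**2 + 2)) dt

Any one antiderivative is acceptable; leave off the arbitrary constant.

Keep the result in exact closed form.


Step 1. Substitute u = t**2 + 2, turning ∫(-12*t*cos(t**2 + 2)) dt into ∫(-6*cos(u)) du: now ∫(-6*cos(u)) du.
Step 2. Evaluate the standard form: now -6*sin(u).
Step 3. Substitute back u = t**2 + 2: now -6*sin(t**2 + 2).
Answer: -6*sin(t**2 + 2).


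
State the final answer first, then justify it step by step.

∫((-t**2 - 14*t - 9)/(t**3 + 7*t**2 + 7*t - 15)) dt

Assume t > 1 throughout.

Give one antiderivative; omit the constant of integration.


The answer is -log(t - 1) - 3*log(t + 3) + 3*log(t + 5).
Step 1. Decompose ∫((-t**2 - 14*t - 9)/(t**3 + 7*t**2 + 7*t - 15)) dt by partial fractions, (-t**2 - 14*t - 9)/(t**3 + 7*t**2 + 7*t - 15) = 3/(t + 5) - 3/(t + 3) - 1/(t - 1): now ∫(-1/(t - 1)) dt + ∫(-3/(t + 3)) dt + ∫(3/(t + 5)) dt.
Step 2. Evaluate the standard form [assuming t > -3]: now -3*log(t + 3) + ∫(-1/(t - 1)) dt + ∫(3/(t + 5)) dt.
Step 3. Evaluate the standard form [assuming t > 1]: now -log(t - 1) - 3*log(t + 3) + ∫(3/(t + 5)) dt.
Step 4. Evaluate the standard form [assuming t > -5]: now -log(t - 1) - 3*log(t + 3) + 3*log(t + 5).
Answer: -log(t - 1) - 3*log(t + 3) + 3*log(t + 5).


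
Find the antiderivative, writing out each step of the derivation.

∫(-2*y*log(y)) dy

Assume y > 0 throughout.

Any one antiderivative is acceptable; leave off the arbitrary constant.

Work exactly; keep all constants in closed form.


Step 1. Integrate ∫(-2*y*log(y)) dy by parts with u = log(y), dv = (-2*y) dy, so v = -y**2 [assuming y > 0]: now -y**2*log(y) + ∫(y) dy.
Step 2. Evaluate the standard form: now -y**2*log(y) + y**2/2.
Answer: -y**2*log(y) + y**2/2.


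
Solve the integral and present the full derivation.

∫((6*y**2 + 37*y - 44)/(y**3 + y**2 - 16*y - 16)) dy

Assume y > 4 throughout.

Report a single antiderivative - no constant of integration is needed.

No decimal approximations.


Step 1. Decompose ∫((6*y**2 + 37*y - 44)/(y**3 + y**2 - 16*y - 16)) dy by partial fractions, (6*y**2 + 37*y - 44)/(y**3 + y**2 - 16*y - 16) = -4/(y + 4) + 5/(y + 1) + 5/(y - 4): now ∫(5/(y - 4)) dy + ∫(5/(y + 1)) dy + ∫(-4/(y + 4)) dy.
Step 2. Evaluate the standard form [assuming y > -1]: now 5*log(y + 1) + ∫(5/(y - 4)) dy + ∫(-4/(y + 4)) dy.
Step 3. Evaluate the standard form [assuming y > -4]: now 5*log(y + 1) - 4*log(y + 4) + ∫(5/(y - 4)) dy.
Step 4. Evaluate the standard form [assuming y > 4]: now 5*log(y - 4) + 5*log(y + 1) - 4*log(y + 4).
Answer: 5*log(y - 4) + 5*log(y + 1) - 4*log(y + 4).


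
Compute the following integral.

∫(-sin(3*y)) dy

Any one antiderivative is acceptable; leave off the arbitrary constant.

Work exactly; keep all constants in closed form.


Answer: cos(3*y)/3.


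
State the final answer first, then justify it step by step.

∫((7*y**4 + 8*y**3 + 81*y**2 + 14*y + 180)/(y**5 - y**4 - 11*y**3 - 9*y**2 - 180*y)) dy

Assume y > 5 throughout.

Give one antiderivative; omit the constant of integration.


The answer is -log(y) + 5*log(y - 5) + 3*log(y + 4) + 2*atan(y/3)/3.
Step 1. Decompose ∫((7*y**4 + 8*y**3 + 81*y**2 + 14*y + 180)/(y**5 - y**4 - 11*y**3 - 9*y**2 - 180*y)) dy by partial fractions, (7*y**4 + 8*y**3 + 81*y**2 + 14*y + 180)/(y**5 - y**4 - 11*y**3 - 9*y**2 - 180*y) = 2/(y**2 + 9) + 3/(y + 4) + 5/(y - 5) - 1/y: now ∫(-1/y) dy + ∫(5/(y - 5)) dy + ∫(3/(y + 4)) dy + ∫(2/(y**2 + 9)) dy.
Step 2. Evaluate the standard form [assuming y > 5]: now 5*log(y - 5) + ∫(-1/y) dy + ∫(3/(y + 4)) dy + ∫(2/(y**2 + 9)) dy.
Step 3. Evaluate the standard form [assuming y > -4]: now 5*log(y - 5) + 3*log(y + 4) + ∫(-1/y) dy + ∫(2/(y**2 + 9)) dy.
Step 4. Evaluate the standard form [assuming y > 0]: now -log(y) + 5*log(y - 5) + 3*log(y + 4) + ∫(2/(y**2 + 9)) dy.
Step 5. Evaluate the standard form: now -log(y) + 5*log(y - 5) + 3*log(y + 4) + 2*atan(y/3)/3.
Answer: -log(y) + 5*log(y - 5) + 3*log(y + 4) + 2*atan(y/3)/3.


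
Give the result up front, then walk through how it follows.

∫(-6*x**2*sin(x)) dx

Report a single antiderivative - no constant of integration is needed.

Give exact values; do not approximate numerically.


The answer is 6*x**2*cos(x) - 12*x*sin(x) - 12*cos(x).
Step 1. Integrate ∫(-6*x**2*sin(x)) dx by parts with u = x**2, dv = (-6*sin(x)) dx, so v = 6*cos(x): now 6*x**2*cos(x) + ∫(-12*x*cos(x)) dx.
Step 2. Integrate ∫(-12*x*cos(x)) dx by parts with u = x, dv = (-12*cos(x)) dx, so v = -12*sin(x): now 6*x**2*cos(x) - 12*x*sin(x) + ∫(12*sin(x)) dx.
Step 3. Evaluate the standard form: now 6*x**2*cos(x) - 12*x*sin(x) - 12*cos(x).
Answer: 6*x**2*cos(x) - 12*x*sin(x) - 12*cos(x).


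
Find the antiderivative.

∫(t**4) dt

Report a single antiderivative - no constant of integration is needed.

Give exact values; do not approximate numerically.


Answer: t**5/5.


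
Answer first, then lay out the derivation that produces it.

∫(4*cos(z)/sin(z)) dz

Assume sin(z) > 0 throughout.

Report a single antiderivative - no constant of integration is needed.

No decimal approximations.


The answer is 4*log(sin(z)).
Step 1. Substitute u = sin(z), turning ∫(4*cos(z)/sin(z)) dz into ∫(4/u) du: now ∫(4/u) du.
Step 2. Evaluate the standard form [assuming u > 0]: now 4*log(u).
Step 3. Substitute back u = sin(z): now 4*log(sin(z)).
Answer: 4*log(sin(z)).


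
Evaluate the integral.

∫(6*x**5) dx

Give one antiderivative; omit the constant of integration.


Answer: x**6.


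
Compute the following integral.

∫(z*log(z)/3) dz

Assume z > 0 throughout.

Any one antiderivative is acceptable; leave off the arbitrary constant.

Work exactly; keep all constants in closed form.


Answer: z**2*log(z)/6 - z**2/12.


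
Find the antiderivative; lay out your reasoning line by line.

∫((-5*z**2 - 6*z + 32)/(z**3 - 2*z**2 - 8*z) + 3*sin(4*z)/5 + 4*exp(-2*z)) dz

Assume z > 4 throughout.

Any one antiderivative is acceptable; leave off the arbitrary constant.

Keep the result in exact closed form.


Step 1. Rewrite: now ∫((-5*z**2 - 6*z + 32)/(z**3 - 2*z**2 - 8*z)) dz + ∫(4*exp(-2*z)) dz + ∫(3*sin(4*z)/5) dz.
Step 2. Evaluate the standard form: now -3*cos(4*z)/20 + ∫((-5*z**2 - 6*z + 32)/(z**3 - 2*z**2 - 8*z)) dz + ∫(4*exp(-2*z)) dz.
Step 3. Decompose ∫((-5*z**2 - 6*z + 32)/(z**3 - 2*z**2 - 8*z)) dz by partial fractions, (-5*z**2 - 6*z + 32)/(z**3 - 2*z**2 - 8*z) = 2/(z + 2) - 3/(z - 4) - 4/z: now -3*cos(4*z)/20 + ∫(-4/z) dz + ∫(-3/(z - 4)) dz + ∫(2/(z + 2)) dz + ∫(4*exp(-2*z)) dz.
Step 4. Evaluate the standard form [assuming z > 0]: now -4*log(z) - 3*cos(4*z)/20 + ∫(-3/(z - 4)) dz + ∫(2/(z + 2)) dz + ∫(4*exp(-2*z)) dz.
Step 5. Evaluate the standard form [assuming z > 4]: now -4*log(z) - 3*log(z - 4) - 3*cos(4*z)/20 + ∫(2/(z + 2)) dz + ∫(4*exp(-2*z)) dz.
Step 6. Evaluate the standard form [assuming z > -2]: now -4*log(z) - 3*log(z - 4) + 2*log(z + 2) - 3*cos(4*z)/20 + ∫(4*exp(-2*z)) dz.
Step 7. Evaluate the standard form: now -4*log(z) - 3*log(z - 4) + 2*log(z + 2) - 3*cos(4*z)/20 - 2*exp(-2*z).
Answer: -4*log(z) - 3*log(z - 4) + 2*log(z + 2) - 3*cos(4*z)/20 - 2*exp(-2*z).


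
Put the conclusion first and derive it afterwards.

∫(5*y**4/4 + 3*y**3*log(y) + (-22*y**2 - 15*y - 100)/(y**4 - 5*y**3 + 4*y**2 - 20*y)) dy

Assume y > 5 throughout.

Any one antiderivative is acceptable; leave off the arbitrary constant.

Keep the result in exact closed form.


The answer is y**5/4 + 3*y**4*log(y)/4 - 3*y**4/16 + 5*log(y) - 5*log(y - 5) + 3*atan(y/2)/2.
Step 1. Rewrite: now ∫(5*y**4/4) dy + ∫(3*y**3*log(y)) dy + ∫((-22*y**2 - 15*y - 100)/(y**4 - 5*y**3 + 4*y**2 - 20*y)) dy.
Step 2. Evaluate the standard form: now y**5/4 + ∫(3*y**3*log(y)) dy + ∫((-22*y**2 - 15*y - 100)/(y**4 - 5*y**3 + 4*y**2 - 20*y)) dy.
Step 3. Integrate ∫(3*y**3*log(y)) dy by parts with u = log(y), dv = (3*y**3) dy, so v = 3*y**4/4 [assuming y > 0]: now y**5/4 + 3*y**4*log(y)/4 + ∫(-3*y**3/4) dy + ∫((-22*y**2 - 15*y - 100)/(y**4 - 5*y**3 + 4*y**2 - 20*y)) dy.
Step 4. Evaluate the standard form: now y**5/4 + 3*y**4*log(y)/4 - 3*y**4/16 + ∫((-22*y**2 - 15*y - 100)/(y**4 - 5*y**3 + 4*y**2 - 20*y)) dy.
Step 5. Decompose ∫((-22*y**2 - 15*y - 100)/(y**4 - 5*y**3 + 4*y**2 - 20*y)) dy by partial fractions, (-22*y**2 - 15*y - 100)/(y**4 - 5*y**3 + 4*y**2 - 20*y) = 3/(y**2 + 4) - 5/(y - 5) + 5/y: now y**5/4 + 3*y**4*log(y)/4 - 3*y**4/16 + ∫(5/y) dy + ∫(-5/(y - 5)) dy + ∫(3/(y**2 + 4)) dy.
Step 6. Evaluate the standard form [assuming y > 5]: now y**5/4 + 3*y**4*log(y)/4 - 3*y**4/16 - 5*log(y - 5) + ∫(5/y) dy + ∫(3/(y**2 + 4)) dy.
Step 7. Evaluate the standard form [assuming y > 0]: now y**5/4 + 3*y**4*log(y)/4 - 3*y**4/16 + 5*log(y) - 5*log(y - 5) + ∫(3/(y**2 + 4)) dy.
Step 8. Evaluate the standard form: now y**5/4 + 3*y**4*log(y)/4 - 3*y**4/16 + 5*log(y) - 5*log(y - 5) + 3*atan(y/2)/2.
Answer: y**5/4 + 3*y**4*log(y)/4 - 3*y**4/16 + 5*log(y) - 5*log(y - 5) + 3*atan(y/2)/2.


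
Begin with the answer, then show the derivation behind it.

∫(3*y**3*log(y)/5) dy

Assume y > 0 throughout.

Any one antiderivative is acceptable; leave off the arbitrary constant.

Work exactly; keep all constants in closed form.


The answer is 3*y**4*log(y)/20 - 3*y**4/80.
Step 1. Integrate ∫(3*y**3*log(y)/5) dy by parts with u = log(y), dv = (3*y**3/5) dy, so v = 3*y**4/20 [assuming y > 0]: now 3*y**4*log(y)/20 + ∫(-3*y**3/20) dy.
Step 2. Evaluate the standard form: now 3*y**4*log(y)/20 - 3*y**4/80.
Answer: 3*y**4*log(y)/20 - 3*y**4/80.


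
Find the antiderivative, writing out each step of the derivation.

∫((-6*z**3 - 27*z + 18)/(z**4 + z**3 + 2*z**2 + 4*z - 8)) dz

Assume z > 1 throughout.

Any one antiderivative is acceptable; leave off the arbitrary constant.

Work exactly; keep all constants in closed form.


Step 1. Decompose ∫((-6*z**3 - 27*z + 18)/(z**4 + z**3 + 2*z**2 + 4*z - 8)) dz by partial fractions, (-6*z**3 - 27*z + 18)/(z**4 + z**3 + 2*z**2 + 4*z - 8) = -3/(z**2 + 4) - 5/(z + 2) - 1/(z - 1): now ∫(-1/(z - 1)) dz + ∫(-5/(z + 2)) dz + ∫(-3/(z**2 + 4)) dz.
Step 2. Evaluate the standard form [assuming z > 1]: now -log(z - 1) + ∫(-5/(z + 2)) dz + ∫(-3/(z**2 + 4)) dz.
Step 3. Evaluate the standard form [assuming z > -2]: now -log(z - 1) - 5*log(z + 2) + ∫(-3/(z**2 + 4)) dz.
Step 4. Evaluate the standard form: now -log(z - 1) - 5*log(z + 2) - 3*atan(z/2)/2.
Answer: -log(z - 1) - 5*log(z + 2) - 3*atan(z/2)/2.


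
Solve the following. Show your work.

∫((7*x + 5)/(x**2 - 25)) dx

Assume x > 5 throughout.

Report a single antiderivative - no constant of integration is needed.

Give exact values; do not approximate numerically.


Step 1. Decompose ∫((7*x + 5)/(x**2 - 25)) dx by partial fractions, (7*x + 5)/(x**2 - 25) = 3/(x + 5) + 4/(x - 5): now ∫(4/(x - 5)) dx + ∫(3/(x + 5)) dx.
Step 2. Evaluate the standard form [assuming x > 5]: now 4*log(x - 5) + ∫(3/(x + 5)) dx.
Step 3. Evaluate the standard form [assuming x > -5]: now 4*log(x - 5) + 3*log(x + 5).
Answer: 4*log(x - 5) + 3*log(x + 5).


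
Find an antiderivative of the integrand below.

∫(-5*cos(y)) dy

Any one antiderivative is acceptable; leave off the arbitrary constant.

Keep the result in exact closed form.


Answer: -5*sin(y).


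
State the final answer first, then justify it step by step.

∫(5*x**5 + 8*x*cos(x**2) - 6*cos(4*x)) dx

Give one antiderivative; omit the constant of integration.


The answer is 5*x**6/6 - 3*sin(4*x)/2 + 4*sin(x**2).
Step 1. Rewrite: now ∫(5*x**5) dx + ∫(8*x*cos(x**2)) dx + ∫(-6*cos(4*x)) dx.
Step 2. Substitute u = x**2, turning ∫(8*x*cos(x**2)) dx into ∫(4*cos(u)) du: now ∫(5*x**5) dx + ∫(4*cos(u)) du + ∫(-6*cos(4*x)) dx.
Step 3. Evaluate the standard form: now 4*sin(u) + ∫(5*x**5) dx + ∫(-6*cos(4*x)) dx.
Step 4. Substitute back u = x**2: now 4*sin(x**2) + ∫(5*x**5) dx + ∫(-6*cos(4*x)) dx.
Step 5. Evaluate the standard form: now -3*sin(4*x)/2 + 4*sin(x**2) + ∫(5*x**5) dx.
Step 6. Evaluate the standard form: now 5*x**6/6 - 3*sin(4*x)/2 + 4*sin(x**2).
Answer: 5*x**6/6 - 3*sin(4*x)/2 + 4*sin(x**2).


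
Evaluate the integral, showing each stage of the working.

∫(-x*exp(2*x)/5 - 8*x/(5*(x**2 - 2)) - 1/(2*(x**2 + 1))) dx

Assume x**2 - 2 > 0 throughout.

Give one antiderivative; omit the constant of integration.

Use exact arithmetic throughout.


Step 1. Rewrite: now ∫(-8*x/(5*(x**2 - 2))) dx + ∫(-x*exp(2*x)/5) dx + ∫(-1/(2*(x**2 + 1))) dx.
Step 2. Evaluate the standard form: now -atan(x)/2 + ∫(-8*x/(5*(x**2 - 2))) dx + ∫(-x*exp(2*x)/5) dx.
Step 3. Substitute u = x**2 - 2, turning ∫(-8*x/(5*(x**2 - 2))) dx into ∫(-4/(5*u)) du: now -atan(x)/2 + ∫(-4/(5*u)) du + ∫(-x*exp(2*x)/5) dx.
Step 4. Evaluate the standard form [assuming u > 0]: now -4*log(u)/5 - atan(x)/2 + ∫(-x*exp(2*x)/5) dx.
Step 5. Substitute back u = x**2 - 2: now -4*log(x**2 - 2)/5 - atan(x)/2 + ∫(-x*exp(2*x)/5) dx.
Step 6. Integrate ∫(-x*exp(2*x)/5) dx by parts with u = x, dv = (-exp(2*x)/5) dx, so v = -exp(2*x)/10: now -x*exp(2*x)/10 - 4*log(x**2 - 2)/5 - atan(x)/2 + ∫(exp(2*x)/10) dx.
Step 7. Evaluate the standard form: now -x*exp(2*x)/10 + exp(2*x)/20 - 4*log(x**2 - 2)/5 - atan(x)/2.
Answer: -x*exp(2*x)/10 + exp(2*x)/20 - 4*log(x**2 - 2)/5 - atan(x)/2.


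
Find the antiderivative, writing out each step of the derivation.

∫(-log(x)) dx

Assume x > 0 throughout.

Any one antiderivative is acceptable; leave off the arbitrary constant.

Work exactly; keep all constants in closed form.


Step 1. Integrate ∫(-log(x)) dx by parts with u = log(x), dv = (-1) dx, so v = -x [assuming x > 0]: now -x*log(x) + ∫(1) dx.
Step 2. Evaluate the standard form: now -x*log(x) + x.
Answer: -x*log(x) + x.


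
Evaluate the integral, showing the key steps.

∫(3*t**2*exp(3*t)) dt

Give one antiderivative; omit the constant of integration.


Step 1. Integrate ∫(3*t**2*exp(3*t)) dt by parts with u = t**2, dv = (3*exp(3*t)) dt, so v = exp(3*t): now t**2*exp(3*t) + ∫(-2*t*exp(3*t)) dt.
Step 2. Integrate ∫(-2*t*exp(3*t)) dt by parts with u = t, dv = (-2*exp(3*t)) dt, so v = -2*exp(3*t)/3: now t**2*exp(3*t) - 2*t*exp(3*t)/3 + ∫(2*exp(3*t)/3) dt.
Step 3. Evaluate the standard form: now t**2*exp(3*t) - 2*t*exp(3*t)/3 + 2*exp(3*t)/9.
Answer: t**2*exp(3*t) - 2*t*exp(3*t)/3 + 2*exp(3*t)/9.


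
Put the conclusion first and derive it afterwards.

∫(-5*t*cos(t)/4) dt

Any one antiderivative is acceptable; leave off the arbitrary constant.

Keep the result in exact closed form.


The answer is -5*t*sin(t)/4 - 5*cos(t)/4.
Step 1. Integrate ∫(-5*t*cos(t)/4) dt by parts with u = t, dv = (-5*cos(t)/4) dt, so v = -5*sin(t)/4: now -5*t*sin(t)/4 + ∫(5*sin(t)/4) dt.
Step 2. Evaluate the standard form: now -5*t*sin(t)/4 - 5*cos(t)/4.
Answer: -5*t*sin(t)/4 - 5*cos(t)/4.


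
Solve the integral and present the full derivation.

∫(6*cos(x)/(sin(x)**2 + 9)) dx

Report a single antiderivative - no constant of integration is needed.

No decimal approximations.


Step 1. Substitute u = sin(x), turning ∫(6*cos(x)/(sin(x)**2 + 9)) dx into ∫(6/(u**2 + 9)) du: now ∫(6/(u**2 + 9)) du.
Step 2. Evaluate the standard form: now 2*atan(u/3).
Step 3. Substitute back u = sin(x): now 2*atan(sin(x)/3).
Answer: 2*atan(sin(x)/3).


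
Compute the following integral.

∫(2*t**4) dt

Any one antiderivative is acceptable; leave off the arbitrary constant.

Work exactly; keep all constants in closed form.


Answer: 2*t**5/5.


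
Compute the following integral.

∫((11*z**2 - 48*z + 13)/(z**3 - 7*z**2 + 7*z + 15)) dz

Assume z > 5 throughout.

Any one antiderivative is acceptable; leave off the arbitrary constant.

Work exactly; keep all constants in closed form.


Answer: 4*log(z - 5) + 4*log(z - 3) + 3*log(z + 1).


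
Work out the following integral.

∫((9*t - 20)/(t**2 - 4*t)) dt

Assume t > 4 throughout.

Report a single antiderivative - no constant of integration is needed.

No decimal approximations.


Answer: 5*log(t) + 4*log(t - 4).


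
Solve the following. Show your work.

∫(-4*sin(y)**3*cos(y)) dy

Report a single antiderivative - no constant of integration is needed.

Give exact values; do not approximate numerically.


Step 1. Substitute u = sin(y), turning ∫(-4*sin(y)**3*cos(y)) dy into ∫(-4*u**3) du: now ∫(-4*u**3) du.
Step 2. Evaluate the standard form: now -u**4.
Step 3. Substitute back u = sin(y): now -sin(y)**4.
Answer: -sin(y)**4.


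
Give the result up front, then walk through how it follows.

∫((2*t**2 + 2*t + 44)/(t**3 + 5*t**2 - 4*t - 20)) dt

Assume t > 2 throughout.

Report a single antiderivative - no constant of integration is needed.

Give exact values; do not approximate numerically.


The answer is 2*log(t - 2) - 4*log(t + 2) + 4*log(t + 5).
Step 1. Decompose ∫((2*t**2 + 2*t + 44)/(t**3 + 5*t**2 - 4*t - 20)) dt by partial fractions, (2*t**2 + 2*t + 44)/(t**3 + 5*t**2 - 4*t - 20) = 4/(t + 5) - 4/(t + 2) + 2/(t - 2): now ∫(2/(t - 2)) dt + ∫(-4/(t + 2)) dt + ∫(4/(t + 5)) dt.
Step 2. Evaluate the standard form [assuming t > -2]: now -4*log(t + 2) + ∫(2/(t - 2)) dt + ∫(4/(t + 5)) dt.
Step 3. Evaluate the standard form [assuming t > 2]: now 2*log(t - 2) - 4*log(t + 2) + ∫(4/(t + 5)) dt.
Step 4. Evaluate the standard form [assuming t > -5]: now 2*log(t - 2) - 4*log(t + 2) + 4*log(t + 5).
Answer: 2*log(t - 2) - 4*log(t + 2) + 4*log(t + 5).


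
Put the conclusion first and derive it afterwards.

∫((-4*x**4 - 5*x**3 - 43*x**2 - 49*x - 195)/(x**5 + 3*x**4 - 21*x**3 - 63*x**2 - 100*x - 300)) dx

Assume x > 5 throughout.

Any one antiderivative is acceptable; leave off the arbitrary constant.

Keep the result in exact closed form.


The answer is -2*log(x - 5) + 3*log(x + 3) - 5*log(x + 5) + atan(x/2)/2.
Step 1. Decompose ∫((-4*x**4 - 5*x**3 - 43*x**2 - 49*x - 195)/(x**5 + 3*x**4 - 21*x**3 - 63*x**2 - 100*x - 300)) dx by partial fractions, (-4*x**4 - 5*x**3 - 43*x**2 - 49*x - 195)/(x**5 + 3*x**4 - 21*x**3 - 63*x**2 - 100*x - 300) = 1/(x**2 + 4) - 5/(x + 5) + 3/(x + 3) - 2/(x - 5): now ∫(-2/(x - 5)) dx + ∫(3/(x + 3)) dx + ∫(-5/(x + 5)) dx + ∫(1/(x**2 + 4)) dx.
Step 2. Evaluate the standard form [assuming x > 5]: now -2*log(x - 5) + ∫(3/(x + 3)) dx + ∫(-5/(x + 5)) dx + ∫(1/(x**2 + 4)) dx.
Step 3. Evaluate the standard form [assuming x > -3]: now -2*log(x - 5) + 3*log(x + 3) + ∫(-5/(x + 5)) dx + ∫(1/(x**2 + 4)) dx.
Step 4. Evaluate the standard form [assuming x > -5]: now -2*log(x - 5) + 3*log(x + 3) - 5*log(x + 5) + ∫(1/(x**2 + 4)) dx.
Step 5. Evaluate the standard form: now -2*log(x - 5) + 3*log(x + 3) - 5*log(x + 5) + atan(x/2)/2.
Answer: -2*log(x - 5) + 3*log(x + 3) - 5*log(x + 5) + atan(x/2)/2.


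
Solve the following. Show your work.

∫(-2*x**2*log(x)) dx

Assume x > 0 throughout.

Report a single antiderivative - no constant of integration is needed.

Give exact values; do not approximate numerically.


Step 1. Integrate ∫(-2*x**2*log(x)) dx by parts with u = log(x), dv = (-2*x**2) dx, so v = -2*x**3/3 [assuming x > 0]: now -2*x**3*log(x)/3 + ∫(2*x**2/3) dx.
Step 2. Evaluate the standard form: now -2*x**3*log(x)/3 + 2*x**3/9.
Answer: -2*x**3*log(x)/3 + 2*x**3/9.


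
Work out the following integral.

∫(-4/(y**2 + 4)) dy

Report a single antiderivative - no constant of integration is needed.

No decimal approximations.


Answer: -2*atan(y/2).


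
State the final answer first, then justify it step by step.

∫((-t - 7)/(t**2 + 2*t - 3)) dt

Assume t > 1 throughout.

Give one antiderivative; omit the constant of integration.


The answer is -2*log(t - 1) + log(t + 3).
Step 1. Decompose ∫((-t - 7)/(t**2 + 2*t - 3)) dt by partial fractions, (-t - 7)/(t**2 + 2*t - 3) = 1/(t + 3) - 2/(t - 1): now ∫(-2/(t - 1)) dt + ∫(1/(t + 3)) dt.
Step 2. Evaluate the standard form [assuming t > -3]: now log(t + 3) + ∫(-2/(t - 1)) dt.
Step 3. Evaluate the standard form [assuming t > 1]: now -2*log(t - 1) + log(t + 3).
Answer: -2*log(t - 1) + log(t + 3).


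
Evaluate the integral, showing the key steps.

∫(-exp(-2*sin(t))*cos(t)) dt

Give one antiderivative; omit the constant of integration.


Step 1. Substitute u = sin(t), turning ∫(-exp(-2*sin(t))*cos(t)) dt into ∫(-exp(-2*u)) du: now ∫(-exp(-2*u)) du.
Step 2. Evaluate the standard form: now exp(-2*u)/2.
Step 3. Substitute back u = sin(t): now exp(-2*sin(t))/2.
Answer: exp(-2*sin(t))/2.


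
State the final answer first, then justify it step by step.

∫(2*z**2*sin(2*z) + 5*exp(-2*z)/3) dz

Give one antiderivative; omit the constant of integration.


The answer is -z**2*cos(2*z) + z*sin(2*z) + cos(2*z)/2 - 5*exp(-2*z)/6.
Step 1. Rewrite: now ∫(2*z**2*sin(2*z)) dz + ∫(5*exp(-2*z)/3) dz.
Step 2. Integrate ∫(2*z**2*sin(2*z)) dz by parts with u = z**2, dv = (2*sin(2*z)) dz, so v = -cos(2*z): now -z**2*cos(2*z) + ∫(2*z*cos(2*z)) dz + ∫(5*exp(-2*z)/3) dz.
Step 3. Integrate ∫(2*z*cos(2*z)) dz by parts with u = z, dv = (2*cos(2*z)) dz, so v = sin(2*z): now -z**2*cos(2*z) + z*sin(2*z) + ∫(5*exp(-2*z)/3) dz + ∫(-sin(2*z)) dz.
Step 4. Evaluate the standard form: now -z**2*cos(2*z) + z*sin(2*z) + cos(2*z)/2 + ∫(5*exp(-2*z)/3) dz.
Step 5. Evaluate the standard form: now -z**2*cos(2*z) + z*sin(2*z) + cos(2*z)/2 - 5*exp(-2*z)/6.
Answer: -z**2*cos(2*z) + z*sin(2*z) + cos(2*z)/2 - 5*exp(-2*z)/6.


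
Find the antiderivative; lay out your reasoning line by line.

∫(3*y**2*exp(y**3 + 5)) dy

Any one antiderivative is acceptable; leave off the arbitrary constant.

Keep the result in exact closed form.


Step 1. Substitute u = y**3 + 5, turning ∫(3*y**2*exp(y**3 + 5)) dy into ∫(exp(u)) du: now ∫(exp(u)) du.
Step 2. Evaluate the standard form: now exp(u).
Step 3. Substitute back u = y**3 + 5: now exp(y**3 + 5).
Answer: exp(y**3 + 5).


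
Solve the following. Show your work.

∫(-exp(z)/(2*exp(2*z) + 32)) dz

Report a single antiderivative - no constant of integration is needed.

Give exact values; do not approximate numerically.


Step 1. Substitute u = exp(z), turning ∫(-exp(z)/(2*exp(2*z) + 32)) dz into ∫(-1/(2*(u**2 + 16))) du: now ∫(-1/(2*(u**2 + 16))) du.
Step 2. Evaluate the standard form: now -atan(u/4)/8.
Step 3. Substitute back u = exp(z): now -atan(exp(z)/4)/8.
Answer: -atan(exp(z)/4)/8.


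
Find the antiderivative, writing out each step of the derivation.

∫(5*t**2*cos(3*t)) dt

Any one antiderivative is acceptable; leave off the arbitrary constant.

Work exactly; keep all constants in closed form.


Step 1. Integrate ∫(5*t**2*cos(3*t)) dt by parts with u = t**2, dv = (5*cos(3*t)) dt, so v = 5*sin(3*t)/3: now 5*t**2*sin(3*t)/3 + ∫(-10*t*sin(3*t)/3) dt.
Step 2. Integrate ∫(-10*t*sin(3*t)/3) dt by parts with u = t, dv = (-10*sin(3*t)/3) dt, so v = 10*cos(3*t)/9: now 5*t**2*sin(3*t)/3 + 10*t*cos(3*t)/9 + ∫(-10*cos(3*t)/9) dt.
Step 3. Evaluate the standard form: now 5*t**2*sin(3*t)/3 + 10*t*cos(3*t)/9 - 10*sin(3*t)/27.
Answer: 5*t**2*sin(3*t)/3 + 10*t*cos(3*t)/9 - 10*sin(3*t)/27.


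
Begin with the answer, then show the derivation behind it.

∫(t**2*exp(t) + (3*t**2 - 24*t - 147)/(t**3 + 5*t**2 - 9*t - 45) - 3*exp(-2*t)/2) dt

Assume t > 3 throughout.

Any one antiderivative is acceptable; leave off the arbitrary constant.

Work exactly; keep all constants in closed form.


The answer is t**2*exp(t) - 2*t*exp(t) + 2*exp(t) - 4*log(t - 3) + 4*log(t + 3) + 3*log(t + 5) + 3*exp(-2*t)/4.
Step 1. Rewrite: now ∫(t**2*exp(t)) dt + ∫((3*t**2 - 24*t - 147)/(t**3 + 5*t**2 - 9*t - 45)) dt + ∫(-3*exp(-2*t)/2) dt.
Step 2. Integrate ∫(t**2*exp(t)) dt by parts with u = t**2, dv = (exp(t)) dt, so v = exp(t): now t**2*exp(t) + ∫(-2*t*exp(t)) dt + ∫((3*t**2 - 24*t - 147)/(t**3 + 5*t**2 - 9*t - 45)) dt + ∫(-3*exp(-2*t)/2) dt.
Step 3. Integrate ∫(-2*t*exp(t)) dt by parts with u = t, dv = (-2*exp(t)) dt, so v = -2*exp(t): now t**2*exp(t) - 2*t*exp(t) + ∫((3*t**2 - 24*t - 147)/(t**3 + 5*t**2 - 9*t - 45)) dt + ∫(-3*exp(-2*t)/2) dt + ∫(2*exp(t)) dt.
Step 4. Evaluate the standard form: now t**2*exp(t) - 2*t*exp(t) + 2*exp(t) + ∫((3*t**2 - 24*t - 147)/(t**3 + 5*t**2 - 9*t - 45)) dt + ∫(-3*exp(-2*t)/2) dt.
Step 5. Evaluate the standard form: now t**2*exp(t) - 2*t*exp(t) + 2*exp(t) + ∫((3*t**2 - 24*t - 147)/(t**3 + 5*t**2 - 9*t - 45)) dt + 3*exp(-2*t)/4.
Step 6. Decompose ∫((3*t**2 - 24*t - 147)/(t**3 + 5*t**2 - 9*t - 45)) dt by partial fractions, (3*t**2 - 24*t - 147)/(t**3 + 5*t**2 - 9*t - 45) = 3/(t + 5) + 4/(t + 3) - 4/(t - 3): now t**2*exp(t) - 2*t*exp(t) + 2*exp(t) + ∫(-4/(t - 3)) dt + ∫(4/(t + 3)) dt + ∫(3/(t + 5)) dt + 3*exp(-2*t)/4.
Step 7. Evaluate the standard form [assuming t > -5]: now t**2*exp(t) - 2*t*exp(t) + 2*exp(t) + 3*log(t + 5) + ∫(-4/(t - 3)) dt + ∫(4/(t + 3)) dt + 3*exp(-2*t)/4.
Step 8. Evaluate the standard form [assuming t > -3]: now t**2*exp(t) - 2*t*exp(t) + 2*exp(t) + 4*log(t + 3) + 3*log(t + 5) + ∫(-4/(t - 3)) dt + 3*exp(-2*t)/4.
Step 9. Evaluate the standard form [assuming t > 3]: now t**2*exp(t) - 2*t*exp(t) + 2*exp(t) - 4*log(t - 3) + 4*log(t + 3) + 3*log(t + 5) + 3*exp(-2*t)/4.
Answer: t**2*exp(t) - 2*t*exp(t) + 2*exp(t) - 4*log(t - 3) + 4*log(t + 3) + 3*log(t + 5) + 3*exp(-2*t)/4.


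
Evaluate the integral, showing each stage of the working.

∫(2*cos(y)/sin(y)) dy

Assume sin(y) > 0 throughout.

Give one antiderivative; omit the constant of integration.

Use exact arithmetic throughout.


Step 1. Substitute u = sin(y), turning ∫(2*cos(y)/sin(y)) dy into ∫(2/u) du: now ∫(2/u) du.
Step 2. Evaluate the standard form [assuming u > 0]: now 2*log(u).
Step 3. Substitute back u = sin(y): now 2*log(sin(y)).
Answer: 2*log(sin(y)).


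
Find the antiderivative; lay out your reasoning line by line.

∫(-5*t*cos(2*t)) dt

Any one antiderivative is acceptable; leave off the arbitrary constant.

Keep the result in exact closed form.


Step 1. Integrate ∫(-5*t*cos(2*t)) dt by parts with u = t, dv = (-5*cos(2*t)) dt, so v = -5*sin(2*t)/2: now -5*t*sin(2*t)/2 + ∫(5*sin(2*t)/2) dt.
Step 2. Evaluate the standard form: now -5*t*sin(2*t)/2 - 5*cos(2*t)/4.
Answer: -5*t*sin(2*t)/2 - 5*cos(2*t)/4.


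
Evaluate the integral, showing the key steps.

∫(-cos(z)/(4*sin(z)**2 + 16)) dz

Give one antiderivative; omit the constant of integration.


Step 1. Substitute u = sin(z), turning ∫(-cos(z)/(4*sin(z)**2 + 16)) dz into ∫(-1/(4*(u**2 + 4))) du: now ∫(-1/(4*(u**2 + 4))) du.
Step 2. Evaluate the standard form: now -atan(u/2)/8.
Step 3. Substitute back u = sin(z): now -atan(sin(z)/2)/8.
Answer: -atan(sin(z)/2)/8.


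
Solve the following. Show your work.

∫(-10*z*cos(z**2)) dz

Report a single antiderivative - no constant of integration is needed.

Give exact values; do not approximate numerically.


Step 1. Substitute u = z**2, turning ∫(-10*z*cos(z**2)) dz into ∫(-5*cos(u)) du: now ∫(-5*cos(u)) du.
Step 2. Evaluate the standard form: now -5*sin(u).
Step 3. Substitute back u = z**2: now -5*sin(z**2).
Answer: -5*sin(z**2).


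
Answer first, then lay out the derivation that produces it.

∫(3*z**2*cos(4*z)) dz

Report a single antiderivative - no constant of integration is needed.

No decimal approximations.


The answer is 3*z**2*sin(4*z)/4 + 3*z*cos(4*z)/8 - 3*sin(4*z)/32.
Step 1. Integrate ∫(3*z**2*cos(4*z)) dz by parts with u = z**2, dv = (3*cos(4*z)) dz, so v = 3*sin(4*z)/4: now 3*z**2*sin(4*z)/4 + ∫(-3*z*sin(4*z)/2) dz.
Step 2. Integrate ∫(-3*z*sin(4*z)/2) dz by parts with u = z, dv = (-3*sin(4*z)/2) dz, so v = 3*cos(4*z)/8: now 3*z**2*sin(4*z)/4 + 3*z*cos(4*z)/8 + ∫(-3*cos(4*z)/8) dz.
Step 3. Evaluate the standard form: now 3*z**2*sin(4*z)/4 + 3*z*cos(4*z)/8 - 3*sin(4*z)/32.
Answer: 3*z**2*sin(4*z)/4 + 3*z*cos(4*z)/8 - 3*sin(4*z)/32.


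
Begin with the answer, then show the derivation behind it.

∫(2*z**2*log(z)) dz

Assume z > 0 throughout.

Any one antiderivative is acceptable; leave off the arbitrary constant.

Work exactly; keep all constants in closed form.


The answer is 2*z**3*log(z)/3 - 2*z**3/9.
Step 1. Integrate ∫(2*z**2*log(z)) dz by parts with u = log(z), dv = (2*z**2) dz, so v = 2*z**3/3 [assuming z > 0]: now 2*z**3*log(z)/3 + ∫(-2*z**2/3) dz.
Step 2. Evaluate the standard form: now 2*z**3*log(z)/3 - 2*z**3/9.
Answer: 2*z**3*log(z)/3 - 2*z**3/9.


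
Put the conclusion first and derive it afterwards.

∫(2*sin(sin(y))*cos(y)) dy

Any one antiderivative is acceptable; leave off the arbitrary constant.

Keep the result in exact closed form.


The answer is -2*cos(sin(y)).
Step 1. Substitute u = sin(y), turning ∫(2*sin(sin(y))*cos(y)) dy into ∫(2*sin(u)) du: now ∫(2*sin(u)) du.
Step 2. Evaluate the standard form: now -2*cos(u).
Step 3. Substitute back u = sin(y): now -2*cos(sin(y)).
Answer: -2*cos(sin(y)).


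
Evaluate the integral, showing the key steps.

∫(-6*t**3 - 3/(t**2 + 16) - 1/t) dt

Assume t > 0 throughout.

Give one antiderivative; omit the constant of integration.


Step 1. Rewrite: now ∫(-1/t) dt + ∫(-6*t**3) dt + ∫(-3/(t**2 + 16)) dt.
Step 2. Evaluate the standard form [assuming t > 0]: now -log(t) + ∫(-6*t**3) dt + ∫(-3/(t**2 + 16)) dt.
Step 3. Evaluate the standard form: now -3*t**4/2 - log(t) + ∫(-3/(t**2 + 16)) dt.
Step 4. Evaluate the standard form: now -3*t**4/2 - log(t) - 3*atan(t/4)/4.
Answer: -3*t**4/2 - log(t) - 3*atan(t/4)/4.


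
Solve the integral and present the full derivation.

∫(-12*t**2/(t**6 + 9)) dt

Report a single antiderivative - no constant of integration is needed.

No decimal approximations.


Step 1. Substitute u = t**3, turning ∫(-12*t**2/(t**6 + 9)) dt into ∫(-4/(u**2 + 9)) du: now ∫(-4/(u**2 + 9)) du.
Step 2. Evaluate the standard form: now -4*atan(u/3)/3.
Step 3. Substitute back u = t**3: now -4*atan(t**3/3)/3.
Answer: -4*atan(t**3/3)/3.


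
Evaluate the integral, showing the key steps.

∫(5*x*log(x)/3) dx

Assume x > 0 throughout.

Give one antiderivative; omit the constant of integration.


Step 1. Integrate ∫(5*x*log(x)/3) dx by parts with u = log(x), dv = (5*x/3) dx, so v = 5*x**2/6 [assuming x > 0]: now 5*x**2*log(x)/6 + ∫(-5*x/6) dx.
Step 2. Evaluate the standard form: now 5*x**2*log(x)/6 - 5*x**2/12.
Answer: 5*x**2*log(x)/6 - 5*x**2/12.


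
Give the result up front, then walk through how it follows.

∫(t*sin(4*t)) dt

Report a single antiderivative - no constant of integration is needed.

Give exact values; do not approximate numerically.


The answer is -t*cos(4*t)/4 + sin(4*t)/16.
Step 1. Integrate ∫(t*sin(4*t)) dt by parts with u = t, dv = (sin(4*t)) dt, so v = -cos(4*t)/4: now -t*cos(4*t)/4 + ∫(cos(4*t)/4) dt.
Step 2. Evaluate the standard form: now -t*cos(4*t)/4 + sin(4*t)/16.
Answer: -t*cos(4*t)/4 + sin(4*t)/16.


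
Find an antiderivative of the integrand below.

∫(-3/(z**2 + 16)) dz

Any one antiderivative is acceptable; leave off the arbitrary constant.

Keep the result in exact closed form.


Answer: -3*atan(z/4)/4.


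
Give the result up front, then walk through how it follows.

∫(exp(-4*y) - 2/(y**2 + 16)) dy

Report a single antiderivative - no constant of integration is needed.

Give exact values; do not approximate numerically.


The answer is -atan(y/4)/2 - exp(-4*y)/4.
Step 1. Rewrite: now ∫(-2/(y**2 + 16)) dy + ∫(exp(-4*y)) dy.
Step 2. Evaluate the standard form: now ∫(-2/(y**2 + 16)) dy - exp(-4*y)/4.
Step 3. Evaluate the standard form: now -atan(y/4)/2 - exp(-4*y)/4.
Answer: -atan(y/4)/2 - exp(-4*y)/4.


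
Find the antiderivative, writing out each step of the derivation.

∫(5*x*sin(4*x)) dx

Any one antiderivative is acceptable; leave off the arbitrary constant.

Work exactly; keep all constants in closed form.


Step 1. Integrate ∫(5*x*sin(4*x)) dx by parts with u = x, dv = (5*sin(4*x)) dx, so v = -5*cos(4*x)/4: now -5*x*cos(4*x)/4 + ∫(5*cos(4*x)/4) dx.
Step 2. Evaluate the standard form: now -5*x*cos(4*x)/4 + 5*sin(4*x)/16.
Answer: -5*x*cos(4*x)/4 + 5*sin(4*x)/16.


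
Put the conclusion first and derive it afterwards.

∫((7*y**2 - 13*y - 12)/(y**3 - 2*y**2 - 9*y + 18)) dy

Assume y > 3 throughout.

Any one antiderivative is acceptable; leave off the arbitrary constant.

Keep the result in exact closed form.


The answer is 2*log(y - 3) + 2*log(y - 2) + 3*log(y + 3).
Step 1. Decompose ∫((7*y**2 - 13*y - 12)/(y**3 - 2*y**2 - 9*y + 18)) dy by partial fractions, (7*y**2 - 13*y - 12)/(y**3 - 2*y**2 - 9*y + 18) = 3/(y + 3) + 2/(y - 2) + 2/(y - 3): now ∫(2/(y - 3)) dy + ∫(2/(y - 2)) dy + ∫(3/(y + 3)) dy.
Step 2. Evaluate the standard form [assuming y > 2]: now 2*log(y - 2) + ∫(2/(y - 3)) dy + ∫(3/(y + 3)) dy.
Step 3. Evaluate the standard form [assuming y > -3]: now 2*log(y - 2) + 3*log(y + 3) + ∫(2/(y - 3)) dy.
Step 4. Evaluate the standard form [assuming y > 3]: now 2*log(y - 3) + 2*log(y - 2) + 3*log(y + 3).
Answer: 2*log(y - 3) + 2*log(y - 2) + 3*log(y + 3).


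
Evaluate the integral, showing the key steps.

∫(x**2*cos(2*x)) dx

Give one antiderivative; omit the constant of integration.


Step 1. Integrate ∫(x**2*cos(2*x)) dx by parts with u = x**2, dv = (cos(2*x)) dx, so v = sin(2*x)/2: now x**2*sin(2*x)/2 + ∫(-x*sin(2*x)) dx.
Step 2. Integrate ∫(-x*sin(2*x)) dx by parts with u = x, dv = (-sin(2*x)) dx, so v = cos(2*x)/2: now x**2*sin(2*x)/2 + x*cos(2*x)/2 + ∫(-cos(2*x)/2) dx.
Step 3. Evaluate the standard form: now x**2*sin(2*x)/2 + x*cos(2*x)/2 - sin(2*x)/4.
Answer: x**2*sin(2*x)/2 + x*cos(2*x)/2 - sin(2*x)/4.


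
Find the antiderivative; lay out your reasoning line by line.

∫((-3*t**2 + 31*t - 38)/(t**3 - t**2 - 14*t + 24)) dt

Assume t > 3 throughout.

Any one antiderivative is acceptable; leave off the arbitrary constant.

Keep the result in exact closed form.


Step 1. Decompose ∫((-3*t**2 + 31*t - 38)/(t**3 - t**2 - 14*t + 24)) dt by partial fractions, (-3*t**2 + 31*t - 38)/(t**3 - t**2 - 14*t + 24) = -5/(t + 4) - 2/(t - 2) + 4/(t - 3): now ∫(4/(t - 3)) dt + ∫(-2/(t - 2)) dt + ∫(-5/(t + 4)) dt.
Step 2. Evaluate the standard form [assuming t > 2]: now -2*log(t - 2) + ∫(4/(t - 3)) dt + ∫(-5/(t + 4)) dt.
Step 3. Evaluate the standard form [assuming t > 3]: now 4*log(t - 3) - 2*log(t - 2) + ∫(-5/(t + 4)) dt.
Step 4. Evaluate the standard form [assuming t > -4]: now 4*log(t - 3) - 2*log(t - 2) - 5*log(t + 4).
Answer: 4*log(t - 3) - 2*log(t - 2) - 5*log(t + 4).


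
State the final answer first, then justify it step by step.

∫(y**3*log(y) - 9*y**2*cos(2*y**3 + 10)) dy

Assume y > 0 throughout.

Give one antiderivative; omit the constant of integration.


The answer is y**4*log(y)/4 - y**4/16 - 3*sin(2*y**3 + 10)/2.
Step 1. Rewrite: now ∫(-9*y**2*cos(2*y**3 + 10)) dy + ∫(y**3*log(y)) dy.
Step 2. Substitute u = y**3 + 5, turning ∫(-9*y**2*cos(2*y**3 + 10)) dy into ∫(-3*cos(2*u)) du: now ∫(y**3*log(y)) dy + ∫(-3*cos(2*u)) du.
Step 3. Evaluate the standard form: now -3*sin(2*u)/2 + ∫(y**3*log(y)) dy.
Step 4. Substitute back u = y**3 + 5: now -3*sin(2*y**3 + 10)/2 + ∫(y**3*log(y)) dy.
Step 5. Integrate ∫(y**3*log(y)) dy by parts with u = log(y), dv = (y**3) dy, so v = y**4/4 [assuming y > 0]: now y**4*log(y)/4 - 3*sin(2*y**3 + 10)/2 + ∫(-y**3/4) dy.
Step 6. Evaluate the standard form: now y**4*log(y)/4 - y**4/16 - 3*sin(2*y**3 + 10)/2.
Answer: y**4*log(y)/4 - y**4/16 - 3*sin(2*y**3 + 10)/2.
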